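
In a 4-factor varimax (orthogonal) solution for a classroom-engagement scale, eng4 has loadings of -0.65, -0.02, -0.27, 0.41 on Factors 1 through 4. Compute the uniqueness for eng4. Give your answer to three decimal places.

0.336

h² = (-0.65)² + (-0.02)² + (-0.27)² + 0.41² = 0.4225 + 0.0004 + 0.0729 + 0.1681 = 0.6639
Uniqueness u² = 1 − h² = 1 − 0.6639 = 0.3361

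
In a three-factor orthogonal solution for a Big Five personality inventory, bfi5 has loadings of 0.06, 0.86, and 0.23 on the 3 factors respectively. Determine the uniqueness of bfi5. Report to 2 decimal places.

h² = 0.06² + 0.86² + 0.23² = 0.0036 + 0.7396 + 0.0529 = 0.7961
Uniqueness u² = 1 − h² = 1 − 0.7961 = 0.2039

0.20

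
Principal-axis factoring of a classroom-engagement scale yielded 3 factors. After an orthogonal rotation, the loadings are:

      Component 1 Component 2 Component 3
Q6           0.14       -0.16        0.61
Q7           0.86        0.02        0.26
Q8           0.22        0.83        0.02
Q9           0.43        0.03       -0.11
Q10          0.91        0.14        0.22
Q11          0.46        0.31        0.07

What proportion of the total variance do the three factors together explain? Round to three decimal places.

SS loadings by factor: 2.0322, 0.8315, 0.5055; total = 3.3692.
Total variance with 6 standardized items is 6, so the solution explains 3.3692/6 = 0.5615.

0.562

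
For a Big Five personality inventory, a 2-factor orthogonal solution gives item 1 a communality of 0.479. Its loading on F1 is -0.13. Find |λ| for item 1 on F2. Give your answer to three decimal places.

0.680

Under orthogonal rotation h² = Σλ², so λ_F2² = h² − (0.0169) = 0.479 − 0.0169 = 0.4621.
|λ| = √0.4621 = 0.6798.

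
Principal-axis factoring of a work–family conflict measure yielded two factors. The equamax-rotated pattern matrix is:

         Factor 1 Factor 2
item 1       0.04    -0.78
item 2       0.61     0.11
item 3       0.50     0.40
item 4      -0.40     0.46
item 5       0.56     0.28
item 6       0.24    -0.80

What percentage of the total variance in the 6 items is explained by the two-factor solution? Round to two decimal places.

47.76%

Communalities: 0.6100, 0.3842, 0.4100, 0.3716, 0.3920, 0.6976; Σh² = 2.8654.
Total variance with 6 standardized items is 6, so the solution explains 2.8654/6 = 0.4776 = 47.76%.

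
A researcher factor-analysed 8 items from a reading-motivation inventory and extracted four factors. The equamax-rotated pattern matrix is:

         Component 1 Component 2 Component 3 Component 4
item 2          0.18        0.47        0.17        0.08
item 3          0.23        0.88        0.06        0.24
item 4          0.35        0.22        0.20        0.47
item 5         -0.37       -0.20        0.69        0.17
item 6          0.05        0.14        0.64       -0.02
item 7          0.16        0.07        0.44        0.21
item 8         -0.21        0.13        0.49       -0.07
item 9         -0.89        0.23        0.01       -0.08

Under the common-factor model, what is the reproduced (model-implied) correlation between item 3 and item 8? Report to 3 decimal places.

0.079

r̂ = Σ λ_i·λ_j across factors = (0.23)(-0.21) + (0.88)(0.13) + (0.06)(0.49) + (0.24)(-0.07)
  = -0.0483 +0.1144 +0.0294 -0.0168 = 0.0787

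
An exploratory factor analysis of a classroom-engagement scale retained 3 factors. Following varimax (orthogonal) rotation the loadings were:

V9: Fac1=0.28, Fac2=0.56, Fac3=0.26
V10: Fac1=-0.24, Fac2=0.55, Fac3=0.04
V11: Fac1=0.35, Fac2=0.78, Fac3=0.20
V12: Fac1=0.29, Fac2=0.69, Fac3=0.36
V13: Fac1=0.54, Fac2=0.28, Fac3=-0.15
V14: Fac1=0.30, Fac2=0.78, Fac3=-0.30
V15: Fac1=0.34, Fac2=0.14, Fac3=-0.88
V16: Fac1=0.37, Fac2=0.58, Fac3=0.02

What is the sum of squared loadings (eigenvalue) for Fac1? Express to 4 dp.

SS loadings for Fac1 = 0.28² + (-0.24)² + 0.35² + 0.29² + 0.54² + 0.30² + 0.34² + 0.37² = 0.0784 + 0.0576 + 0.1225 + 0.0841 + 0.2916 + 0.0900 + 0.1156 + 0.1369 = 0.9767

0.9767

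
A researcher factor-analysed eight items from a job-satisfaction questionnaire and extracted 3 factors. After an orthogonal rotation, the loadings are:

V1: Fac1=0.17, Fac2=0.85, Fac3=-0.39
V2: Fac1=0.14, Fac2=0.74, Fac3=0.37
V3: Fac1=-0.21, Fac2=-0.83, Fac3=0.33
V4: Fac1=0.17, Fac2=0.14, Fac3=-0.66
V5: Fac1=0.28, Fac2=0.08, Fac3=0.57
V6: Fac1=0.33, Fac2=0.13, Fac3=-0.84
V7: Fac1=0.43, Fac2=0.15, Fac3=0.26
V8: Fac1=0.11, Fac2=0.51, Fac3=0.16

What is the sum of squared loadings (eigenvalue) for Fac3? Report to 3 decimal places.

SS loadings for Fac3 = (-0.39)² + 0.37² + 0.33² + (-0.66)² + 0.57² + (-0.84)² + 0.26² + 0.16² = 0.1521 + 0.1369 + 0.1089 + 0.4356 + 0.3249 + 0.7056 + 0.0676 + 0.0256 = 1.9572

1.957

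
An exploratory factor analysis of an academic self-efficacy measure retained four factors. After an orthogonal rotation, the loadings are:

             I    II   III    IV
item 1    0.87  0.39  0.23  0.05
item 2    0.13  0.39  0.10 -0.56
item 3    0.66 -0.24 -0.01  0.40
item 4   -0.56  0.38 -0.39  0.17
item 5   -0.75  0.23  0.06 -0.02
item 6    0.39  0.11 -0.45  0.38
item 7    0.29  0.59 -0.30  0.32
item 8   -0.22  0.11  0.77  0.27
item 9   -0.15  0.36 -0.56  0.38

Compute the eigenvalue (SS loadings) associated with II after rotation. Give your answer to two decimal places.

SS loadings for II = 0.39² + 0.39² + (-0.24)² + 0.38² + 0.23² + 0.11² + 0.59² + 0.11² + 0.36² = 0.1521 + 0.1521 + 0.0576 + 0.1444 + 0.0529 + 0.0121 + 0.3481 + 0.0121 + 0.1296 = 1.0610

1.06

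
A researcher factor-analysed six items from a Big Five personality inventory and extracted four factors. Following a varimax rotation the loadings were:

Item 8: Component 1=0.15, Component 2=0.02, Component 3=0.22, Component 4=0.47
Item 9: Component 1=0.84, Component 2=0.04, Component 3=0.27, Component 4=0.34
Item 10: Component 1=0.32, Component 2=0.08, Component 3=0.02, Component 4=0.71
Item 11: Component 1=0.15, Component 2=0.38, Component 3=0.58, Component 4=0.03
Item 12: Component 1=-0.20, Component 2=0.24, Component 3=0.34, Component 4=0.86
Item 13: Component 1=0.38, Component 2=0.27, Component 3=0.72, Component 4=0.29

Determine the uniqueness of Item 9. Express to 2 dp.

0.10

h² = 0.84² + 0.04² + 0.27² + 0.34² = 0.7056 + 0.0016 + 0.0729 + 0.1156 = 0.8957
Uniqueness u² = 1 − h² = 1 − 0.8957 = 0.1043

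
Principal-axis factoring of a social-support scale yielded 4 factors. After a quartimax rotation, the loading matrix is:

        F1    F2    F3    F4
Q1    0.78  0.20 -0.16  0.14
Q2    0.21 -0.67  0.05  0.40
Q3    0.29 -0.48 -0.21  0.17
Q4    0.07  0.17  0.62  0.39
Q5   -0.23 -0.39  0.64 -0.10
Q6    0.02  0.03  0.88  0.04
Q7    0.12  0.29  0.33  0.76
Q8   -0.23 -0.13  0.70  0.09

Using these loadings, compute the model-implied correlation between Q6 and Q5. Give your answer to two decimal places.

0.54

r̂ = Σ λ_i·λ_j across factors = (0.02)(-0.23) + (0.03)(-0.39) + (0.88)(0.64) + (0.04)(-0.10)
  = -0.0046 -0.0117 +0.5632 -0.0040 = 0.5429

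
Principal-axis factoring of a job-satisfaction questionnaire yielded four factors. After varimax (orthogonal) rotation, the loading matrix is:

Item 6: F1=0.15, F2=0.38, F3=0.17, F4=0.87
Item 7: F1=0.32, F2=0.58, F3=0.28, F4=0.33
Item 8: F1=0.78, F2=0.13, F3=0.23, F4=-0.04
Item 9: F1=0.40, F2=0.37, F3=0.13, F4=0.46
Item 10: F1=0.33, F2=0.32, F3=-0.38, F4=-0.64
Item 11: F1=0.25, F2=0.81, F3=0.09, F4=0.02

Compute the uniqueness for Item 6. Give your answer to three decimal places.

h² = 0.15² + 0.38² + 0.17² + 0.87² = 0.0225 + 0.1444 + 0.0289 + 0.7569 = 0.9527
Uniqueness u² = 1 − h² = 1 − 0.9527 = 0.0473

0.047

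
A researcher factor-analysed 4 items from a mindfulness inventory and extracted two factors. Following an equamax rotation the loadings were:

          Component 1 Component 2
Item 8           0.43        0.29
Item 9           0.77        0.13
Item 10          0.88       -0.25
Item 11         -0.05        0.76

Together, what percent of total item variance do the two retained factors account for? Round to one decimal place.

57.4%

SS loadings by factor: 1.5547, 0.7411; total = 2.2958.
Total variance with 4 standardized items is 4, so the solution explains 2.2958/4 = 0.5739 = 57.39%.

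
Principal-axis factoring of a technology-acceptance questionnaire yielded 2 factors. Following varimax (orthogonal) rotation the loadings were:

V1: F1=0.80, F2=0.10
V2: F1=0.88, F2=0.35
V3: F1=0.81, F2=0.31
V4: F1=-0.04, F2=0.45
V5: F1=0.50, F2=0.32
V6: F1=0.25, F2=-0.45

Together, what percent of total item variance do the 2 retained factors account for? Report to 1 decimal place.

Communalities: 0.6500, 0.8969, 0.7522, 0.2041, 0.3524, 0.2650; Σh² = 3.1206.
Total variance with 6 standardized items is 6, so the solution explains 3.1206/6 = 0.5201 = 52.01%.

52.0%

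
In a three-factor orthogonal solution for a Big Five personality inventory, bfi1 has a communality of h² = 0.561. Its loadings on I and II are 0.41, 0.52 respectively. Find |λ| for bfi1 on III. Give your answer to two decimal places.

Under orthogonal rotation h² = Σλ², so λ_III² = h² − (0.4385) = 0.561 − 0.4385 = 0.1225.
|λ| = √0.1225 = 0.3500.

0.35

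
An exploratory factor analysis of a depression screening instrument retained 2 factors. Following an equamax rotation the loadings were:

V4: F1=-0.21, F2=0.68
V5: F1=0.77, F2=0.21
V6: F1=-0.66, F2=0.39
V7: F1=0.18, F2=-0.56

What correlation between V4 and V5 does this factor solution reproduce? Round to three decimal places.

r̂ = Σ λ_i·λ_j across factors = (-0.21)(0.77) + (0.68)(0.21)
  = -0.1617 +0.1428 = -0.0189

-0.019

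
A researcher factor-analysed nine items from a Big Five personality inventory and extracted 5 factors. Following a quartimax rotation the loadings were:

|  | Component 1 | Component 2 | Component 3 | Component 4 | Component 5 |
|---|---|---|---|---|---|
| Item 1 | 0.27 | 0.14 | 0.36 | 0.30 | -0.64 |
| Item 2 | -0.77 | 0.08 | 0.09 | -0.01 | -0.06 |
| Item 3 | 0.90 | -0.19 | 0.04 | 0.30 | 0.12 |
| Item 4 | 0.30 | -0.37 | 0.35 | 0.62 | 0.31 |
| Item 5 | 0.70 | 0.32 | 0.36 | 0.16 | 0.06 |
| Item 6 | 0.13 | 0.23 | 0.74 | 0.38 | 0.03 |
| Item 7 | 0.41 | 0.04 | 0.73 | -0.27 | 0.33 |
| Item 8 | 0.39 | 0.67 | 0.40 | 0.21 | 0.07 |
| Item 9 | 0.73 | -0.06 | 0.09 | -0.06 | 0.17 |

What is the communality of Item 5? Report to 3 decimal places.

0.751

h² = 0.70² + 0.32² + 0.36² + 0.16² + 0.06² = 0.4900 + 0.1024 + 0.1296 + 0.0256 + 0.0036 = 0.7512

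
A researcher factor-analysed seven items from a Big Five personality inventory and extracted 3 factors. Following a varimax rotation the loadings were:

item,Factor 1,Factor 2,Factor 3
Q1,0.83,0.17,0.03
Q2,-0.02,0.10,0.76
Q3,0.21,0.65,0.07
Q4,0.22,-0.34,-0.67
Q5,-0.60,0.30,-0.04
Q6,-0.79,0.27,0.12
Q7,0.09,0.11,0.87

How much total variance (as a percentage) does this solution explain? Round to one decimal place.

61.9%

SS loadings by factor: 1.7740, 0.7520, 1.8052; total = 4.3312.
Total variance with 7 standardized items is 7, so the solution explains 4.3312/7 = 0.6187 = 61.87%.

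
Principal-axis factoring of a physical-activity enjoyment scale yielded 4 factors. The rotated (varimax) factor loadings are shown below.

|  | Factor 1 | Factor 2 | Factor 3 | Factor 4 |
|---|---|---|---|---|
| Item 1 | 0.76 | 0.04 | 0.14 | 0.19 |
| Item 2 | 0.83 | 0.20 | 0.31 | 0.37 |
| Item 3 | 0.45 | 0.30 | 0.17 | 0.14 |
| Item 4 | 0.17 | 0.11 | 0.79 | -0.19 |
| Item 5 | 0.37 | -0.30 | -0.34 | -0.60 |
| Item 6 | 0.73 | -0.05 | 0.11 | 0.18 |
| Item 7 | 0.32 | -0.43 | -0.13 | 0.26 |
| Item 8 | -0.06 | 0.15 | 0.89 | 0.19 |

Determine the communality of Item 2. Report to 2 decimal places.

h² = 0.83² + 0.20² + 0.31² + 0.37² = 0.6889 + 0.0400 + 0.0961 + 0.1369 = 0.9619

0.96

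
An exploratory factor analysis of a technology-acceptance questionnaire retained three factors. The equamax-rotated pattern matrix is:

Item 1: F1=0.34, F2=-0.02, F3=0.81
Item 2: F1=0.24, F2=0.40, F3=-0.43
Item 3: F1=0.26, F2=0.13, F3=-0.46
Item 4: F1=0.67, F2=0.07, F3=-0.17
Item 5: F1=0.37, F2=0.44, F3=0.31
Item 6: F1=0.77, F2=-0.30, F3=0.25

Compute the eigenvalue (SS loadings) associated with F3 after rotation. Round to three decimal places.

1.240

SS loadings for F3 = 0.81² + (-0.43)² + (-0.46)² + (-0.17)² + 0.31² + 0.25² = 0.6561 + 0.1849 + 0.2116 + 0.0289 + 0.0961 + 0.0625 = 1.2401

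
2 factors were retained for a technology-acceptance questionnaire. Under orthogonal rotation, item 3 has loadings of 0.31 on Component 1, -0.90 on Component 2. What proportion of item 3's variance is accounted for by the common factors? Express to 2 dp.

h² = 0.31² + (-0.90)² = 0.0961 + 0.8100 = 0.9061

0.91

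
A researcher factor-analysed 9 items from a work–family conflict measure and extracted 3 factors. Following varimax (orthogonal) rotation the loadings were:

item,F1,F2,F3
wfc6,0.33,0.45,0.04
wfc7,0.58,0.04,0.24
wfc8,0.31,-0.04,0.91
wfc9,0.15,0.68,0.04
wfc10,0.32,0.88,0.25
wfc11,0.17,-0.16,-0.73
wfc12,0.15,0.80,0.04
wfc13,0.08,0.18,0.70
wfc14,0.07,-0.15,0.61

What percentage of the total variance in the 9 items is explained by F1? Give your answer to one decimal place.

8.1%

SS loadings for F1 = 0.33² + 0.58² + 0.31² + 0.15² + 0.32² + 0.17² + 0.15² + 0.08² + 0.07² = 0.7290
With 9 standardized items, total variance = 9. Proportion = 0.7290/9 = 0.0810 → 8.10%.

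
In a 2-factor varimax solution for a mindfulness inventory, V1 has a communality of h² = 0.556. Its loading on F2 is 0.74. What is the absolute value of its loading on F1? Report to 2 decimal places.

0.09

Under orthogonal rotation h² = Σλ², so λ_F1² = h² − (0.5476) = 0.556 − 0.5476 = 0.0084.
|λ| = √0.0084 = 0.0917.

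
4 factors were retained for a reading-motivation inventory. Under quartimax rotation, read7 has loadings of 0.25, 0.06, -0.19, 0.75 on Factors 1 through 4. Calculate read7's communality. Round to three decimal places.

h² = 0.25² + 0.06² + (-0.19)² + 0.75² = 0.0625 + 0.0036 + 0.0361 + 0.5625 = 0.6647

0.665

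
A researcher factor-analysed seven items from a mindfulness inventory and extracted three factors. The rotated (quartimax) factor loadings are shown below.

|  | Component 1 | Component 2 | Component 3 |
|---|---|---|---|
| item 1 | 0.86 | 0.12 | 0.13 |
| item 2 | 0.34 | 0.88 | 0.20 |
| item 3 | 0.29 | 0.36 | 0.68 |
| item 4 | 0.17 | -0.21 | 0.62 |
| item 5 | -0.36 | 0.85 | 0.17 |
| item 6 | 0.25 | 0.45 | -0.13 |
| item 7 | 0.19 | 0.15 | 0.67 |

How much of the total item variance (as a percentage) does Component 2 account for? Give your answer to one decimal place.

SS loadings for Component 2 = 0.12² + 0.88² + 0.36² + (-0.21)² + 0.85² + 0.45² + 0.15² = 1.9100
With 7 standardized items, total variance = 7. Proportion = 1.9100/7 = 0.2729 → 27.29%.

27.3%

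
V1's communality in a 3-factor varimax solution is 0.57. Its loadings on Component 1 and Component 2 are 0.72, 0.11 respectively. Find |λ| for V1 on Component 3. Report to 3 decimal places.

0.199

Under orthogonal rotation h² = Σλ², so λ_Component 3² = h² − (0.5305) = 0.57 − 0.5305 = 0.0395.
|λ| = √0.0395 = 0.1987.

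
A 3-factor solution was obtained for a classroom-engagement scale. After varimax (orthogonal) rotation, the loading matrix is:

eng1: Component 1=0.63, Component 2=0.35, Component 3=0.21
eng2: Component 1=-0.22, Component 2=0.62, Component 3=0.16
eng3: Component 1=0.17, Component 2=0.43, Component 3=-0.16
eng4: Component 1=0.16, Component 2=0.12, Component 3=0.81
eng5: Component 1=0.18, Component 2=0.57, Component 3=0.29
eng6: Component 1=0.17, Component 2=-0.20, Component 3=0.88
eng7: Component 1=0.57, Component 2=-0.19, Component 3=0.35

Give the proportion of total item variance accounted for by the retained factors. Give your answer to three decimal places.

0.532

Communalities: 0.5635, 0.4584, 0.2394, 0.6961, 0.4414, 0.8433, 0.4835; Σh² = 3.7256.
Total variance with 7 standardized items is 7, so the solution explains 3.7256/7 = 0.5322.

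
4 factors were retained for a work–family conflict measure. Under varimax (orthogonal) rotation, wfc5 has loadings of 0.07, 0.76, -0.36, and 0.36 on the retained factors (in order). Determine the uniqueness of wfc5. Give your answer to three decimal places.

0.158

h² = 0.07² + 0.76² + (-0.36)² + 0.36² = 0.0049 + 0.5776 + 0.1296 + 0.1296 = 0.8417
Uniqueness u² = 1 − h² = 1 − 0.8417 = 0.1583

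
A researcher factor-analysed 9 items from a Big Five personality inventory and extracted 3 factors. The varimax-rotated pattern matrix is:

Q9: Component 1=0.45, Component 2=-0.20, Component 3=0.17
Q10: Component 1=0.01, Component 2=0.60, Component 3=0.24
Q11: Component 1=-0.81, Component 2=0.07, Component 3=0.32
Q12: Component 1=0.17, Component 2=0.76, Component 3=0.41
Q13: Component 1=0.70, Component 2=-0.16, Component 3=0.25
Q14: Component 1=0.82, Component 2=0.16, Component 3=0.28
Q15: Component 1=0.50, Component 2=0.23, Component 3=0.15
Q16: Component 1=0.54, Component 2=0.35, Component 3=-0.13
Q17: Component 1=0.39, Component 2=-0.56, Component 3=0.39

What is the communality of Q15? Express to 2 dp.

h² = 0.50² + 0.23² + 0.15² = 0.2500 + 0.0529 + 0.0225 = 0.3254

0.33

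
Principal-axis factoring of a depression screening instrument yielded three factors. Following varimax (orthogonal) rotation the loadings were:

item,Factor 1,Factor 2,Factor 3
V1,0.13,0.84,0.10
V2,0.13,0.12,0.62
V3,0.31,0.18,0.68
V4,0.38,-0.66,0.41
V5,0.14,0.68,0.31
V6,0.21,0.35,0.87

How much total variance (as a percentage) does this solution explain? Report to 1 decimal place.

SS loadings by factor: 0.3380, 1.7729, 1.8779; total = 3.9888.
Total variance with 6 standardized items is 6, so the solution explains 3.9888/6 = 0.6648 = 66.48%.

66.5%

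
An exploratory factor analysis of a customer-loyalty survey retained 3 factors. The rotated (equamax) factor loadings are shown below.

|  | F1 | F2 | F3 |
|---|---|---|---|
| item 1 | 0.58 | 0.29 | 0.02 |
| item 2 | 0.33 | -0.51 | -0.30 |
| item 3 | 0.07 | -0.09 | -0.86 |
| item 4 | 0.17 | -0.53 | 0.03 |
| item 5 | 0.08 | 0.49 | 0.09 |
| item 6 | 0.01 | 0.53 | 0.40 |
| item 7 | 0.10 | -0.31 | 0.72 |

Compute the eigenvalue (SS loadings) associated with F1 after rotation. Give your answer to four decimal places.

0.4956

SS loadings for F1 = 0.58² + 0.33² + 0.07² + 0.17² + 0.08² + 0.01² + 0.10² = 0.3364 + 0.1089 + 0.0049 + 0.0289 + 0.0064 + 0.0001 + 0.0100 = 0.4956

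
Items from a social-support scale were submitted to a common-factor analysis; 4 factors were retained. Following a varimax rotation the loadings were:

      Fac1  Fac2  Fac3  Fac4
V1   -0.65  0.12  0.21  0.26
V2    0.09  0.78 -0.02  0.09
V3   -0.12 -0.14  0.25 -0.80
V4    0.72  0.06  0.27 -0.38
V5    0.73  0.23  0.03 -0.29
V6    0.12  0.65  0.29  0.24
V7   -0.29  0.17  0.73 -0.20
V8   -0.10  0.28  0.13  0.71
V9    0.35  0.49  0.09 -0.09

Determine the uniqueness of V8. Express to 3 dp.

0.391

h² = (-0.10)² + 0.28² + 0.13² + 0.71² = 0.0100 + 0.0784 + 0.0169 + 0.5041 = 0.6094
Uniqueness u² = 1 − h² = 1 − 0.6094 = 0.3906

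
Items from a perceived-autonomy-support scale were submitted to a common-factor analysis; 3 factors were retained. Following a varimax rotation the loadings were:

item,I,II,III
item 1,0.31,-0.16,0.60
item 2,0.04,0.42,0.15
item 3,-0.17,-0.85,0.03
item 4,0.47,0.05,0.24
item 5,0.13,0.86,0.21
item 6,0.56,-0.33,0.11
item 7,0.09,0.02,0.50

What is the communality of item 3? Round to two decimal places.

0.75

h² = (-0.17)² + (-0.85)² + 0.03² = 0.0289 + 0.7225 + 0.0009 = 0.7523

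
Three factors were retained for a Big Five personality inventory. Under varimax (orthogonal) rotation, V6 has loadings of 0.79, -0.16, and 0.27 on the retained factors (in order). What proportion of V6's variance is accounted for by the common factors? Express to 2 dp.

h² = 0.79² + (-0.16)² + 0.27² = 0.6241 + 0.0256 + 0.0729 = 0.7226

0.72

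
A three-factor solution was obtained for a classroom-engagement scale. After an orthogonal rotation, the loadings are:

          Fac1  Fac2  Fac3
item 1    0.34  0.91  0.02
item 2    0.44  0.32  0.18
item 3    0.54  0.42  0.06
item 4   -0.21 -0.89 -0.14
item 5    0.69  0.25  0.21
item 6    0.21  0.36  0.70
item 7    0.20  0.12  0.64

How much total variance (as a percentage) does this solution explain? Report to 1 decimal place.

Communalities: 0.9441, 0.3284, 0.4716, 0.8558, 0.5827, 0.6637, 0.4640; Σh² = 4.3103.
Total variance with 7 standardized items is 7, so the solution explains 4.3103/7 = 0.6158 = 61.58%.

61.6%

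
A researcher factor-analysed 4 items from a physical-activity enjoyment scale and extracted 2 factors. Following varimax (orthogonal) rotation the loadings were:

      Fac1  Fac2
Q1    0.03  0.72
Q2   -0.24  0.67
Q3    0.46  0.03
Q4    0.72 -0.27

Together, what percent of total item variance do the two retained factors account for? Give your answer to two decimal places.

45.74%

Communalities: 0.5193, 0.5065, 0.2125, 0.5913; Σh² = 1.8296.
Total variance with 4 standardized items is 4, so the solution explains 1.8296/4 = 0.4574 = 45.74%.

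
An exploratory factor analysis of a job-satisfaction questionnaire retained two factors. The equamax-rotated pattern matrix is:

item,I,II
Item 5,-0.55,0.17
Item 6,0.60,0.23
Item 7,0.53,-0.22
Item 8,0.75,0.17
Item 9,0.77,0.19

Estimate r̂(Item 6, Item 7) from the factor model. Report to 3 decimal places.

0.267

r̂ = Σ λ_i·λ_j across factors = (0.60)(0.53) + (0.23)(-0.22)
  = +0.3180 -0.0506 = 0.2674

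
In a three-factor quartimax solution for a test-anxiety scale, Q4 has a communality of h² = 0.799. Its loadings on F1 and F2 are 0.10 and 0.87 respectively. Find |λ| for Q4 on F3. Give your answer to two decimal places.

Under orthogonal rotation h² = Σλ², so λ_F3² = h² − (0.7669) = 0.799 − 0.7669 = 0.0321.
|λ| = √0.0321 = 0.1792.

0.18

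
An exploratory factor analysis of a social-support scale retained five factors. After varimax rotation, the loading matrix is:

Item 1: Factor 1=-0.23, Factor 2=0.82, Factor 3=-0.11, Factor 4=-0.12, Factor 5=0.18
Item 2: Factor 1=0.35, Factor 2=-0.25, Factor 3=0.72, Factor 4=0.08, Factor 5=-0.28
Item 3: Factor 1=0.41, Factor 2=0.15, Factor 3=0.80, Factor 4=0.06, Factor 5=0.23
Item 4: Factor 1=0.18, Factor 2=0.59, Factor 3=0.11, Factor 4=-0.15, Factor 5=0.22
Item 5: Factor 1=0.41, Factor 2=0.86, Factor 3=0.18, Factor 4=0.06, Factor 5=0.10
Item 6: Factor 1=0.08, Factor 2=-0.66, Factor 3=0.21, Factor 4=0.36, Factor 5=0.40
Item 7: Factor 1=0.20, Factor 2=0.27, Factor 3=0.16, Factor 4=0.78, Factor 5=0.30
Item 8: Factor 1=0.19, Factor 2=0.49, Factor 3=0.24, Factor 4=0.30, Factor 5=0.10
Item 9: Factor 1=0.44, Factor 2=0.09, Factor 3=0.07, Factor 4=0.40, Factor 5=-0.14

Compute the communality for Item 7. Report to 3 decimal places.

0.837

h² = 0.20² + 0.27² + 0.16² + 0.78² + 0.30² = 0.0400 + 0.0729 + 0.0256 + 0.6084 + 0.0900 = 0.8369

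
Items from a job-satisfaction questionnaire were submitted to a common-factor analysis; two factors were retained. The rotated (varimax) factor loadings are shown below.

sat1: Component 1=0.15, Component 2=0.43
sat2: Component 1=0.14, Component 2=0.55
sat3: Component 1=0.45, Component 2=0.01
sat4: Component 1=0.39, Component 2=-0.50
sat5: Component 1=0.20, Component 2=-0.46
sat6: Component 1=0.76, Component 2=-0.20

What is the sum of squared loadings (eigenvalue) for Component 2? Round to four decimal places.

0.9891

SS loadings for Component 2 = 0.43² + 0.55² + 0.01² + (-0.50)² + (-0.46)² + (-0.20)² = 0.1849 + 0.3025 + 0.0001 + 0.2500 + 0.2116 + 0.0400 = 0.9891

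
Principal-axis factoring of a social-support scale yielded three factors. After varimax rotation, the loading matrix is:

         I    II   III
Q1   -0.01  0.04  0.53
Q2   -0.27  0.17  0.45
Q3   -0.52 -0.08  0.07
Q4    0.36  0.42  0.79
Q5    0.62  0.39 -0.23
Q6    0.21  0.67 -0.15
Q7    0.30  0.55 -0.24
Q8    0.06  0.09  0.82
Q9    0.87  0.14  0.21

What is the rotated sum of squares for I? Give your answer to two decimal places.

SS loadings for I = (-0.01)² + (-0.27)² + (-0.52)² + 0.36² + 0.62² + 0.21² + 0.30² + 0.06² + 0.87² = 0.0001 + 0.0729 + 0.2704 + 0.1296 + 0.3844 + 0.0441 + 0.0900 + 0.0036 + 0.7569 = 1.7520

1.75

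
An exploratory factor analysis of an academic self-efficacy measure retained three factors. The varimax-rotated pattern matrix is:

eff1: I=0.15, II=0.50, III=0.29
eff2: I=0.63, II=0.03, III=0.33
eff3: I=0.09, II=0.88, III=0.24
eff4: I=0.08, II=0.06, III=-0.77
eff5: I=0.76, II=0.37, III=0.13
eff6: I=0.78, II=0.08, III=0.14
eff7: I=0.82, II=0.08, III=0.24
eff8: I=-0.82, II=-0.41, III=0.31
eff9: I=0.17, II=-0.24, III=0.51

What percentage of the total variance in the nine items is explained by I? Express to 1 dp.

33.3%

SS loadings for I = 0.15² + 0.63² + 0.09² + 0.08² + 0.76² + 0.78² + 0.82² + (-0.82)² + 0.17² = 2.9936
With 9 standardized items, total variance = 9. Proportion = 2.9936/9 = 0.3326 → 33.26%.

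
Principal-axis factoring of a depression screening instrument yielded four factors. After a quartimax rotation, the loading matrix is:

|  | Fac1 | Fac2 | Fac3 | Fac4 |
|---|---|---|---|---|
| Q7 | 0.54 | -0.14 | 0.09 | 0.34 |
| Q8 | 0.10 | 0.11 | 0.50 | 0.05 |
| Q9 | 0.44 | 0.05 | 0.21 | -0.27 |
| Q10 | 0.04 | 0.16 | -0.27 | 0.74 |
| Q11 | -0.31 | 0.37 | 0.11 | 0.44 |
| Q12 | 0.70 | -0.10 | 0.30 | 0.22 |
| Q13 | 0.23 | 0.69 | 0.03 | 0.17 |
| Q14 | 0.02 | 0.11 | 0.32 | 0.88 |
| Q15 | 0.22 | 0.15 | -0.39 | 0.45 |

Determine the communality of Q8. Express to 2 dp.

h² = 0.10² + 0.11² + 0.50² + 0.05² = 0.0100 + 0.0121 + 0.2500 + 0.0025 = 0.2746

0.27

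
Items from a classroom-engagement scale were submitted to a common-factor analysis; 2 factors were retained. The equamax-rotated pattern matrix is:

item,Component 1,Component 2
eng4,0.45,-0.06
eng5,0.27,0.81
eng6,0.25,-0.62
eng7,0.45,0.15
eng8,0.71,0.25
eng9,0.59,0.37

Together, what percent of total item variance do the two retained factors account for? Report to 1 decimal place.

Communalities: 0.2061, 0.7290, 0.4469, 0.2250, 0.5666, 0.4850; Σh² = 2.6586.
Total variance with 6 standardized items is 6, so the solution explains 2.6586/6 = 0.4431 = 44.31%.

44.3%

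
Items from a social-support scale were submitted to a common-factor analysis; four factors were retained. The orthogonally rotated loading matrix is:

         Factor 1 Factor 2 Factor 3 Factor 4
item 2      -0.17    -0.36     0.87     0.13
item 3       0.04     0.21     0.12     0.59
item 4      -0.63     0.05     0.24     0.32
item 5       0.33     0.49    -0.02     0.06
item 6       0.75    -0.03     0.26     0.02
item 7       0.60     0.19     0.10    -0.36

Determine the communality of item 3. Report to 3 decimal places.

0.408

h² = 0.04² + 0.21² + 0.12² + 0.59² = 0.0016 + 0.0441 + 0.0144 + 0.3481 = 0.4082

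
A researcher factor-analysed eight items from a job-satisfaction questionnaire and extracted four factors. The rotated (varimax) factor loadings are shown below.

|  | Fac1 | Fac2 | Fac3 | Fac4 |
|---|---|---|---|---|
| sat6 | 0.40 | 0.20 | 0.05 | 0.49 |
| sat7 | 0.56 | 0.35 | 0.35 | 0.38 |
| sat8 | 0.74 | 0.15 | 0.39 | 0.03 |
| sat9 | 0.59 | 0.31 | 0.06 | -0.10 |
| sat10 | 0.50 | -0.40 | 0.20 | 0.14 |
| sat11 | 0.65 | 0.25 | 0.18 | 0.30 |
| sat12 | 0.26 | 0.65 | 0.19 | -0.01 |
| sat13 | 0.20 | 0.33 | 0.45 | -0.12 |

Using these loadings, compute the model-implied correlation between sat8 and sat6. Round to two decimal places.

0.36

r̂ = Σ λ_i·λ_j across factors = (0.74)(0.40) + (0.15)(0.20) + (0.39)(0.05) + (0.03)(0.49)
  = +0.2960 +0.0300 +0.0195 +0.0147 = 0.3602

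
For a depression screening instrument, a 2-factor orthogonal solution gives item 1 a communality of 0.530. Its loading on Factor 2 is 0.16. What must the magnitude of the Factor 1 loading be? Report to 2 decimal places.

0.71

Under orthogonal rotation h² = Σλ², so λ_Factor 1² = h² − (0.0256) = 0.530 − 0.0256 = 0.5044.
|λ| = √0.5044 = 0.7102.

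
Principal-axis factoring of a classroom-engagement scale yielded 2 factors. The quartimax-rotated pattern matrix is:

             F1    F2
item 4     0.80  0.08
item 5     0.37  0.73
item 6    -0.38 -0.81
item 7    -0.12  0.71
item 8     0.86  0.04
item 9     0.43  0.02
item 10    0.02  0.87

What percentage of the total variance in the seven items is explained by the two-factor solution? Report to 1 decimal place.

61.7%

Communalities: 0.6464, 0.6698, 0.8005, 0.5185, 0.7412, 0.1853, 0.7573; Σh² = 4.3190.
Total variance with 7 standardized items is 7, so the solution explains 4.3190/7 = 0.6170 = 61.70%.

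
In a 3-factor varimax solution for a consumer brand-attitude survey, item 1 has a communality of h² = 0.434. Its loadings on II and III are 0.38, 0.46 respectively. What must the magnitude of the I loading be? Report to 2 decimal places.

0.28

Under orthogonal rotation h² = Σλ², so λ_I² = h² − (0.3560) = 0.434 − 0.3560 = 0.0780.
|λ| = √0.0780 = 0.2793.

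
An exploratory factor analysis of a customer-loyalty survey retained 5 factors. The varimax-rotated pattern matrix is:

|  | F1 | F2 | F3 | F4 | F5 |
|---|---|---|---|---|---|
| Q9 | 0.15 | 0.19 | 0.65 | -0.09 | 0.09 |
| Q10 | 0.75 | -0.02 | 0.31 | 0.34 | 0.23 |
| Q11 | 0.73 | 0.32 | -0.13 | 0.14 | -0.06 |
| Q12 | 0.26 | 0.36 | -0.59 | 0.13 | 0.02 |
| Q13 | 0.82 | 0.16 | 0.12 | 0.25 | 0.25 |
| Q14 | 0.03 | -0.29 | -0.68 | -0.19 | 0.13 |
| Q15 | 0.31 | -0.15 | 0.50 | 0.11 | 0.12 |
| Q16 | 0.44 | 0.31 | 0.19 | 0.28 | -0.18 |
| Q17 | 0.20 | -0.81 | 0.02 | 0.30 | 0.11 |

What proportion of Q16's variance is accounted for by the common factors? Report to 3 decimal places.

0.437

h² = 0.44² + 0.31² + 0.19² + 0.28² + (-0.18)² = 0.1936 + 0.0961 + 0.0361 + 0.0784 + 0.0324 = 0.4366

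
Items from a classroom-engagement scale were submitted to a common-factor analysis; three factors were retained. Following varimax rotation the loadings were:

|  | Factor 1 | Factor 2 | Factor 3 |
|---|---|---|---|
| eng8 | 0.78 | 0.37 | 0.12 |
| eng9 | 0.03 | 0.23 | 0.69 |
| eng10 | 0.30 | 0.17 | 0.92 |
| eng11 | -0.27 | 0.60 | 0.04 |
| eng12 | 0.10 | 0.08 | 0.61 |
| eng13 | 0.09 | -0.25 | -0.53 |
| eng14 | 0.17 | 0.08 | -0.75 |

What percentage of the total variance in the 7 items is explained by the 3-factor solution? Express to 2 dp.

57.53%

SS loadings by factor: 0.8192, 0.6540, 2.5540; total = 4.0272.
Total variance with 7 standardized items is 7, so the solution explains 4.0272/7 = 0.5753 = 57.53%.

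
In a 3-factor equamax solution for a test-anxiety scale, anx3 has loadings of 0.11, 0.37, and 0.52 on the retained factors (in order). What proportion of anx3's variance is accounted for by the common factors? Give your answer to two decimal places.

0.42

h² = 0.11² + 0.37² + 0.52² = 0.0121 + 0.1369 + 0.2704 = 0.4194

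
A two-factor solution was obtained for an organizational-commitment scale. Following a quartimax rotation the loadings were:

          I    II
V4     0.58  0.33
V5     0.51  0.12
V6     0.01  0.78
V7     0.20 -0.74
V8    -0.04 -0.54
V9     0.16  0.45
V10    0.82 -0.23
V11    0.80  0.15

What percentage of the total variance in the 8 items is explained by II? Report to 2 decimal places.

SS loadings for II = 0.33² + 0.12² + 0.78² + (-0.74)² + (-0.54)² + 0.45² + (-0.23)² + 0.15² = 1.8488
With 8 standardized items, total variance = 8. Proportion = 1.8488/8 = 0.2311 → 23.11%.

23.11%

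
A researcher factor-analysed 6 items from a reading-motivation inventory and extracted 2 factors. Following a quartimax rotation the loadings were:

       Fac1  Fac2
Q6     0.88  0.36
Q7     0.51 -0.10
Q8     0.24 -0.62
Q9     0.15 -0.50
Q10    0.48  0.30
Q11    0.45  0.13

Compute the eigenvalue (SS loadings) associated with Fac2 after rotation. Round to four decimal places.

SS loadings for Fac2 = 0.36² + (-0.10)² + (-0.62)² + (-0.50)² + 0.30² + 0.13² = 0.1296 + 0.0100 + 0.3844 + 0.2500 + 0.0900 + 0.0169 = 0.8809

0.8809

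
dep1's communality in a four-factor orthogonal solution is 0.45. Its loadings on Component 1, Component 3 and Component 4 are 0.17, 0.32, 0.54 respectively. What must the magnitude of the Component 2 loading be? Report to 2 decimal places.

Under orthogonal rotation h² = Σλ², so λ_Component 2² = h² − (0.4229) = 0.45 − 0.4229 = 0.0271.
|λ| = √0.0271 = 0.1646.

0.16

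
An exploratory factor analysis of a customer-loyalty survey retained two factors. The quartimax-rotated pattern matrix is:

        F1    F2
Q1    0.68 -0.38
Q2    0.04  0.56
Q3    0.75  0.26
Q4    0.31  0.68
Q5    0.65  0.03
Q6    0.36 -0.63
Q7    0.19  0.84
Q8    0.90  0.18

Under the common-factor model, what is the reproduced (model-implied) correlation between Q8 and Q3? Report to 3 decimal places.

0.722

r̂ = Σ λ_i·λ_j across factors = (0.90)(0.75) + (0.18)(0.26)
  = +0.6750 +0.0468 = 0.7218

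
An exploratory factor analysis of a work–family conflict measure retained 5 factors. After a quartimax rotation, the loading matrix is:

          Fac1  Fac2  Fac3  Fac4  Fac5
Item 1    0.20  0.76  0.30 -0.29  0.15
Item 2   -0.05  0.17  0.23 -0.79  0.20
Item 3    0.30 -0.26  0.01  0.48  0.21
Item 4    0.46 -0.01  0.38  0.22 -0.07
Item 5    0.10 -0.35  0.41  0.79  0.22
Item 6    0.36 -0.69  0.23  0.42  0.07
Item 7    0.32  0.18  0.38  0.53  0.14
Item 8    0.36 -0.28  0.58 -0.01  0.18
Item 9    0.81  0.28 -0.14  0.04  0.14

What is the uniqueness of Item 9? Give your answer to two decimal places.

h² = 0.81² + 0.28² + (-0.14)² + 0.04² + 0.14² = 0.6561 + 0.0784 + 0.0196 + 0.0016 + 0.0196 = 0.7753
Uniqueness u² = 1 − h² = 1 − 0.7753 = 0.2247

0.22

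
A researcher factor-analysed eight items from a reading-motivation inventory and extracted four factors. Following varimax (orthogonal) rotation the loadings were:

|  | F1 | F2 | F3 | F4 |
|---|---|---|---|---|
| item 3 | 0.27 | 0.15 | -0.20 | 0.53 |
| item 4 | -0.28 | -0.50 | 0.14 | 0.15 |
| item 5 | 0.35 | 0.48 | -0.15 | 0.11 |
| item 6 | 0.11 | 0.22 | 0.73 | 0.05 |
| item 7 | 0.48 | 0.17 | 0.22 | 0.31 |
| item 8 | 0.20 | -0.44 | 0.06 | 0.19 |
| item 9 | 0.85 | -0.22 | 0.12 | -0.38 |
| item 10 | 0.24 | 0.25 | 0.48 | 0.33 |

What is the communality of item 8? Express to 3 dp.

0.273

h² = 0.20² + (-0.44)² + 0.06² + 0.19² = 0.0400 + 0.1936 + 0.0036 + 0.0361 = 0.2733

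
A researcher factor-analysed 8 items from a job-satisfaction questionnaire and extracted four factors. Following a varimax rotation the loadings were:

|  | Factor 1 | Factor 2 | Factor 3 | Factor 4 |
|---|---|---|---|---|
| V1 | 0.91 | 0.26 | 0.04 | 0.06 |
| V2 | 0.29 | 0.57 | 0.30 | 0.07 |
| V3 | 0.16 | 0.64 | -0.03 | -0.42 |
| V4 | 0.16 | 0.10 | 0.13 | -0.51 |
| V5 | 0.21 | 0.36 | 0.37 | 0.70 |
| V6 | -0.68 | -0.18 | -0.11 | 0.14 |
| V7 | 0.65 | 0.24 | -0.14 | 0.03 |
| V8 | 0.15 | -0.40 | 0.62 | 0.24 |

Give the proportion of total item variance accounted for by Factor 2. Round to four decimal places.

SS loadings for Factor 2 = 0.26² + 0.57² + 0.64² + 0.10² + 0.36² + (-0.18)² + 0.24² + (-0.40)² = 1.1917
Proportion of variance = 1.1917 / 8 = 0.1490.

0.1490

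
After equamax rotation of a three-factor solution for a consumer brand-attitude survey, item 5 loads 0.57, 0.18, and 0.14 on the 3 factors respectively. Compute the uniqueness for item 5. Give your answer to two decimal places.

h² = 0.57² + 0.18² + 0.14² = 0.3249 + 0.0324 + 0.0196 = 0.3769
Uniqueness u² = 1 − h² = 1 − 0.3769 = 0.6231

0.62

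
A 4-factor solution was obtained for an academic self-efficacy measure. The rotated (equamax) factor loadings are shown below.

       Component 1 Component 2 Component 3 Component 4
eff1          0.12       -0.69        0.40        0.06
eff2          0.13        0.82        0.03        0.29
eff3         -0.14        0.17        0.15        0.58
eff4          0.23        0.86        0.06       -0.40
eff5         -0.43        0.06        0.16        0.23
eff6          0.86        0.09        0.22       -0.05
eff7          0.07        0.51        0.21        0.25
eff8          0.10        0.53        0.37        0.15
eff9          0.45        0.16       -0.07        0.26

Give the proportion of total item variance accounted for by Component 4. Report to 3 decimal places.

0.088

SS loadings for Component 4 = 0.06² + 0.29² + 0.58² + (-0.40)² + 0.23² + (-0.05)² + 0.25² + 0.15² + 0.26² = 0.7921
Proportion of variance = 0.7921 / 9 = 0.0880.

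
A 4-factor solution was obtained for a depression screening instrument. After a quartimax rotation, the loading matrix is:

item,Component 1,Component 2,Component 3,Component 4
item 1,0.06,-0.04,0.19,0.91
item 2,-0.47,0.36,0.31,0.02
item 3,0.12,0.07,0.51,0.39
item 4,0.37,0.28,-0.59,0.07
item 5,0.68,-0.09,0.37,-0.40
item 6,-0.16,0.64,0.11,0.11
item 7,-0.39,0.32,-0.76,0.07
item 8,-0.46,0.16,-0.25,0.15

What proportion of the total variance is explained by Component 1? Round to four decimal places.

0.1534

SS loadings for Component 1 = 0.06² + (-0.47)² + 0.12² + 0.37² + 0.68² + (-0.16)² + (-0.39)² + (-0.46)² = 1.2275
Proportion of variance = 1.2275 / 8 = 0.1534.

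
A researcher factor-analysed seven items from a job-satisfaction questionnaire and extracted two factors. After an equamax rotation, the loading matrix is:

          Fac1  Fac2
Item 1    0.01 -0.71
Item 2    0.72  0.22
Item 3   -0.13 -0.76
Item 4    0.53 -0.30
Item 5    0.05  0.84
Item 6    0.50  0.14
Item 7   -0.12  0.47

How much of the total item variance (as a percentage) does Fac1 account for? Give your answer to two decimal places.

15.47%

SS loadings for Fac1 = 0.01² + 0.72² + (-0.13)² + 0.53² + 0.05² + 0.50² + (-0.12)² = 1.0832
With 7 standardized items, total variance = 7. Proportion = 1.0832/7 = 0.1547 → 15.47%.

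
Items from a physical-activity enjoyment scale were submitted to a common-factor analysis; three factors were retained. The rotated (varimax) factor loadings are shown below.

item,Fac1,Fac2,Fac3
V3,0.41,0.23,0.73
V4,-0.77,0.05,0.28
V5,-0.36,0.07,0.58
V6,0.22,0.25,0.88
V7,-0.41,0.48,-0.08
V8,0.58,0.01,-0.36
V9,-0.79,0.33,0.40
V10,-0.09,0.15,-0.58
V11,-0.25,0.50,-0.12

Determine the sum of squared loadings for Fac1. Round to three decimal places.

SS loadings for Fac1 = 0.41² + (-0.77)² + (-0.36)² + 0.22² + (-0.41)² + 0.58² + (-0.79)² + (-0.09)² + (-0.25)² = 0.1681 + 0.5929 + 0.1296 + 0.0484 + 0.1681 + 0.3364 + 0.6241 + 0.0081 + 0.0625 = 2.1382

2.138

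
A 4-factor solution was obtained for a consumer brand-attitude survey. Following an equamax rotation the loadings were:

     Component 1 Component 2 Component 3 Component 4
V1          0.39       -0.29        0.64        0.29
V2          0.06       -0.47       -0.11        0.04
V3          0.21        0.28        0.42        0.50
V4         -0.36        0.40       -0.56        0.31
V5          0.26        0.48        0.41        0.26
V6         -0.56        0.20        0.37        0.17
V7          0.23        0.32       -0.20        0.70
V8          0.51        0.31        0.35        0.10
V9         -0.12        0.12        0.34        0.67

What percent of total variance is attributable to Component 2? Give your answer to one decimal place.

SS loadings for Component 2 = (-0.29)² + (-0.47)² + 0.28² + 0.40² + 0.48² + 0.20² + 0.32² + 0.31² + 0.12² = 1.0267
With 9 standardized items, total variance = 9. Proportion = 1.0267/9 = 0.1141 → 11.41%.

11.4%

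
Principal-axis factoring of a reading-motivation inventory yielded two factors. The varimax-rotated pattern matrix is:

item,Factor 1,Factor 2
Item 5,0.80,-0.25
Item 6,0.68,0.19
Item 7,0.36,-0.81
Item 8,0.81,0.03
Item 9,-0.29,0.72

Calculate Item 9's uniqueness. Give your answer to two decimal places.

0.40

h² = (-0.29)² + 0.72² = 0.0841 + 0.5184 = 0.6025
Uniqueness u² = 1 − h² = 1 − 0.6025 = 0.3975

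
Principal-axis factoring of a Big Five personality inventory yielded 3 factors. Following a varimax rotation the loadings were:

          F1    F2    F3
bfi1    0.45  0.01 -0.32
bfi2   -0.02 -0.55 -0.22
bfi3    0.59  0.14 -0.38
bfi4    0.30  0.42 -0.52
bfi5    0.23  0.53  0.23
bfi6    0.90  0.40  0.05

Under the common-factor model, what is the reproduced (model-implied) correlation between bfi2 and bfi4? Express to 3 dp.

r̂ = Σ λ_i·λ_j across factors = (-0.02)(0.30) + (-0.55)(0.42) + (-0.22)(-0.52)
  = -0.0060 -0.2310 +0.1144 = -0.1226

-0.123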